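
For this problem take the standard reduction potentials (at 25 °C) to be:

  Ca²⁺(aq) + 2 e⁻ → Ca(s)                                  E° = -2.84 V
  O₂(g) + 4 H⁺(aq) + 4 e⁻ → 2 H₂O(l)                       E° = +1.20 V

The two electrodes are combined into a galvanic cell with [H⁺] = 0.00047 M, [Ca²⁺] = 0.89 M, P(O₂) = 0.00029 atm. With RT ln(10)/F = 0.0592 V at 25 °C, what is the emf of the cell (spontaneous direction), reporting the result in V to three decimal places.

O₂/H₂O is the cathode (higher E°), Ca²⁺/Ca the anode: E°cell = +1.20 − (-2.84) = +4.04 V, n = 4.
Overall: O₂(g) + 4 H⁺(aq) + 2 Ca(s) → 2 H₂O(l) + 2 Ca²⁺(aq)
Q = [Ca²⁺]^2 / (P(O₂)·[H⁺]^4); log Q = 16.748.
E = E° − (0.0592/n) log Q = +4.04 − (0.0592/4)(16.748) = +3.792 V.

+3.792 V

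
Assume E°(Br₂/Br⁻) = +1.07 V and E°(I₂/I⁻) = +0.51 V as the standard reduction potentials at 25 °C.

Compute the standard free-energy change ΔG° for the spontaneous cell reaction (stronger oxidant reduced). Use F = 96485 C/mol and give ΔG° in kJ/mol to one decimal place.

Br₂/Br⁻ (E° = +1.07 V) is the cathode; I₂/I⁻ (E° = +0.51 V) is the anode, so E°cell = +0.56 V.
Balancing electrons gives n = 2 (lcm of 2 and 2).
ΔG° = −nFE° = −(2)(96485)(+0.56) = -108,063 J = -108.1 kJ/mol.

-108.1 kJ/mol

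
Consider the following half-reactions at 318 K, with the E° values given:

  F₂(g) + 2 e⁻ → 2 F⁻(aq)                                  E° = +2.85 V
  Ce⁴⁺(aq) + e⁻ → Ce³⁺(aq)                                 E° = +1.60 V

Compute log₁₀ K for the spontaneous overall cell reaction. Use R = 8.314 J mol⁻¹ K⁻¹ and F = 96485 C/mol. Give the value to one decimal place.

39.6

Cathode: F₂/F⁻; anode: Ce⁴⁺/Ce³⁺. E°cell = (+2.85) − (+1.60) = +1.25 V, with n = 2.
ΔG° = −nFE° = −RT ln K, so ln K = nFE°/(RT) = (2)(96485)(+1.25) / ((8.314)(318)) = 91.235.
log₁₀ K = 91.235 / ln 10 = 39.6.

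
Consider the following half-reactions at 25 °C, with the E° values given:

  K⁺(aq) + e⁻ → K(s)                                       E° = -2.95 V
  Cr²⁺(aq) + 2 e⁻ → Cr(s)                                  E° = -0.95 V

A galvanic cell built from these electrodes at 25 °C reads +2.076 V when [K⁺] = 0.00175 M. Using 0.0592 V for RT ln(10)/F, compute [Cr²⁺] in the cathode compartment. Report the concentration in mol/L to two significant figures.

Cr²⁺/Cr is the cathode, K⁺/K the anode: E°cell = +2.00 V, n = 2.
Overall reaction: Cr²⁺(aq) + 2 K(s) → Cr(s) + 2 K⁺(aq); Q = [K⁺]^2/[Cr²⁺]^1.
From E = E° − (0.0592/n) log Q: log Q = (E° − E)·n/0.0592 = (+2.00 − (+2.076))·2/0.0592 = -2.5676.
So 1·log[Cr²⁺] = 2·log(0.00175) − log Q = -5.5139 − (-2.5676) = -2.9463; [Cr²⁺] = 10^(-2.9463) ≈ 0.0011 M.

0.0011 M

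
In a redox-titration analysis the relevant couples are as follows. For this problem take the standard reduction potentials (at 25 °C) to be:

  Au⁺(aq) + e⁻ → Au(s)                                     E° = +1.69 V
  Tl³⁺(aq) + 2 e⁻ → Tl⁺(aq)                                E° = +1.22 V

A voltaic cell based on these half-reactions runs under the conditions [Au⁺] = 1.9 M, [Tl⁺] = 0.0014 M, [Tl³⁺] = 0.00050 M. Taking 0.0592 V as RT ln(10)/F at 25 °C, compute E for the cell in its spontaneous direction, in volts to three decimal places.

Au⁺/Au is the cathode (higher E°), Tl³⁺/Tl⁺ the anode: E°cell = +1.69 − (+1.22) = +0.47 V, n = 2.
Overall: 2 Au⁺(aq) + Tl⁺(aq) → 2 Au(s) + Tl³⁺(aq)
Q = [Tl³⁺] / ([Au⁺]^2·[Tl⁺]); log Q = -1.005.
E = E° − (0.0592/n) log Q = +0.47 − (0.0592/2)(-1.005) = +0.500 V.

+0.500 V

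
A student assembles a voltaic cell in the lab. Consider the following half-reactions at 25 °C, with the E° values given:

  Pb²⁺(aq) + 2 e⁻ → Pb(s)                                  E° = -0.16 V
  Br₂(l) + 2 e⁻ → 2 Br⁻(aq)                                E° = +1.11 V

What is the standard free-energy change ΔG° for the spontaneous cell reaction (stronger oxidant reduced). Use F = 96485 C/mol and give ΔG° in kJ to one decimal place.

Br₂/Br⁻ (E° = +1.11 V) is the cathode; Pb²⁺/Pb (E° = -0.16 V) is the anode, so E°cell = +1.27 V.
Balancing electrons gives n = 2 (lcm of 2 and 2).
ΔG° = −nFE° = −(2)(96485)(+1.27) = -245,072 J = -245.1 kJ.

-245.1 kJ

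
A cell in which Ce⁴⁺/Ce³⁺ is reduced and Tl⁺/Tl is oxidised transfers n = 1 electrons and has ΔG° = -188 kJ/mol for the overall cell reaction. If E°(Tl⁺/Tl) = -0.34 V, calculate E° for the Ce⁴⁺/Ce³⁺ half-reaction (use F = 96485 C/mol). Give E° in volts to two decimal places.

E°cell = −ΔG°/(nF) = −(-188×10³)/((1)(96485)) = +1.948 V.
Since Ce⁴⁺/Ce³⁺ is the cathode and Tl⁺/Tl the anode, E°cell = E°(Ce⁴⁺/Ce³⁺) − E°(Tl⁺/Tl).
So E°(Ce⁴⁺/Ce³⁺) = E°cell + E°(Tl⁺/Tl) = +1.948 + (-0.34) = +1.61 V.

+1.61 V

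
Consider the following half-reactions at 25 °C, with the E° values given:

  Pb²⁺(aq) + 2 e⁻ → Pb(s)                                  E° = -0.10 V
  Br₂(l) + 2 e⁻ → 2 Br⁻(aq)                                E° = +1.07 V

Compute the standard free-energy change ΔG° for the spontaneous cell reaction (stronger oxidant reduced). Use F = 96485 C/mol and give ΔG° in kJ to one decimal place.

-225.8 kJ

Br₂/Br⁻ (E° = +1.07 V) is the cathode; Pb²⁺/Pb (E° = -0.10 V) is the anode, so E°cell = +1.17 V.
Balancing electrons gives n = 2 (lcm of 2 and 2).
ΔG° = −nFE° = −(2)(96485)(+1.17) = -225,775 J = -225.8 kJ.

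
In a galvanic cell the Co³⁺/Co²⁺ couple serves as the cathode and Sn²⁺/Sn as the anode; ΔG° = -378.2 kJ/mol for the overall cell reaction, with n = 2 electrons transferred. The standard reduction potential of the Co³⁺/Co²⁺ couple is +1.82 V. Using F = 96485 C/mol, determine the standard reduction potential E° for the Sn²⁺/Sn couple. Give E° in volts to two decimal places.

-0.14 V

E°cell = −ΔG°/(nF) = −(-378.2×10³)/((2)(96485)) = +1.960 V.
Since Co³⁺/Co²⁺ is the cathode and Sn²⁺/Sn the anode, E°cell = E°(Co³⁺/Co²⁺) − E°(Sn²⁺/Sn).
So E°(Sn²⁺/Sn) = E°(Co³⁺/Co²⁺) − E°cell = (+1.82) − (+1.960) = -0.14 V.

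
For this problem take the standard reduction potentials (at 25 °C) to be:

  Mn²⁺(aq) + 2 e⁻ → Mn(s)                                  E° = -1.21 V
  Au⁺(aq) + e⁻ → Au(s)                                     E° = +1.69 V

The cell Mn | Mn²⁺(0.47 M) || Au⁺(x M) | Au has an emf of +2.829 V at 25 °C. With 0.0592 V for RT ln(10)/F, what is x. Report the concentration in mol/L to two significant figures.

Au⁺/Au is the cathode, Mn²⁺/Mn the anode: E°cell = +2.90 V, n = 2.
Overall reaction: 2 Au⁺(aq) + Mn(s) → 2 Au(s) + Mn²⁺(aq); Q = [Mn²⁺]^1/[Au⁺]^2.
From E = E° − (0.0592/n) log Q: log Q = (E° − E)·n/0.0592 = (+2.90 − (+2.829))·2/0.0592 = 2.3986.
So 2·log[Au⁺] = 1·log(0.47) − log Q = -0.3279 − (2.3986) = -2.7265; log[Au⁺] = -2.7265 / 2 = -1.3633; [Au⁺] = 10^(-1.3633) ≈ 0.043 M.

0.043 M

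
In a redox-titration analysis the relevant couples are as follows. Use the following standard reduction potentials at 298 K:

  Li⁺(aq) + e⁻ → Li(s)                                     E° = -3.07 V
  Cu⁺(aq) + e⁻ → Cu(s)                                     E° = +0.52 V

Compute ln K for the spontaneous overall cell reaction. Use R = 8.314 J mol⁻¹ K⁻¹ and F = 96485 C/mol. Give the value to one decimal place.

139.8

Cathode: Cu⁺/Cu; anode: Li⁺/Li. E°cell = (+0.52) − (-3.07) = +3.59 V, with n = 1.
ΔG° = −nFE° = −RT ln K, so ln K = nFE°/(RT) = (1)(96485)(+3.59) / ((8.314)(298)) = 139.807.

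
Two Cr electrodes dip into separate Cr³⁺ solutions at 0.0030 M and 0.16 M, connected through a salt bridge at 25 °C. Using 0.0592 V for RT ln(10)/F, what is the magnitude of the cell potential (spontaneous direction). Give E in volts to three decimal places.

+0.034 V

For a concentration cell E°cell = 0. The 0.16 M side is the cathode (reduction is favoured where [Cr³⁺] is higher).
With n = 3, E = −(0.0592/3) log([Cr³⁺]ₐₙ/[Cr³⁺]꜀ₐₜ) = −(0.0592/3) log(0.003/0.16) = −(0.0592/3)(-1.727) = +0.034 V.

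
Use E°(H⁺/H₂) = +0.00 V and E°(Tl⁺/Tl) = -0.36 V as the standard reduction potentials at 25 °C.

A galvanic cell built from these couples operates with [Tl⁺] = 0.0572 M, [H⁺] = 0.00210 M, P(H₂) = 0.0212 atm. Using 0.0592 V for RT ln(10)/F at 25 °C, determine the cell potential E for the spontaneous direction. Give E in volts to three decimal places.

H⁺/H₂ is the cathode (higher E°), Tl⁺/Tl the anode: E°cell = +0.00 − (-0.36) = +0.36 V, n = 2.
Overall: 2 H⁺(aq) + 2 Tl(s) → H₂(g) + 2 Tl⁺(aq)
Q = P(H₂)·[Tl⁺]^2 / ([H⁺]^2); log Q = 1.197.
E = E° − (0.0592/n) log Q = +0.36 − (0.0592/2)(1.197) = +0.325 V.

+0.325 V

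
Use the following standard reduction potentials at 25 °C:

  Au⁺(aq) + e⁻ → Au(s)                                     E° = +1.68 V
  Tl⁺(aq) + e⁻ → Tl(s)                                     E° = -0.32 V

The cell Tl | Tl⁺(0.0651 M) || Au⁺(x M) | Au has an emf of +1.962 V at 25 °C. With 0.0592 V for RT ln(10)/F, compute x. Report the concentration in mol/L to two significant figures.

Au⁺/Au is the cathode, Tl⁺/Tl the anode: E°cell = +2.00 V, n = 1.
Overall reaction: Au⁺(aq) + Tl(s) → Au(s) + Tl⁺(aq); Q = [Tl⁺]^1/[Au⁺]^1.
From E = E° − (0.0592/n) log Q: log Q = (E° − E)·n/0.0592 = (+2.00 − (+1.962))·1/0.0592 = 0.6419.
So 1·log[Au⁺] = 1·log(0.0651) − log Q = -1.1864 − (0.6419) = -1.8283; [Au⁺] = 10^(-1.8283) ≈ 0.015 M.

0.015 M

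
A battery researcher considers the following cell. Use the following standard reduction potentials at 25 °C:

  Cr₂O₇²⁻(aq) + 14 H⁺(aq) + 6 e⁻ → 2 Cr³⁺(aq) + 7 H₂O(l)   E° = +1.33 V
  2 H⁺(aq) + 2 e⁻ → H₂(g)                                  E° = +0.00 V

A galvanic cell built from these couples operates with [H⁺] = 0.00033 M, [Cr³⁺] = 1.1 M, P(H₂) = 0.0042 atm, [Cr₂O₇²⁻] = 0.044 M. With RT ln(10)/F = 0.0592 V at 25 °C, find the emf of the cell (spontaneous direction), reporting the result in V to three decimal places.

Cr₂O₇²⁻/Cr³⁺ is the cathode (higher E°), H⁺/H₂ the anode: E°cell = +1.33 − (+0.00) = +1.33 V, n = 6.
Overall: Cr₂O₇²⁻(aq) + 8 H⁺(aq) + 3 H₂(g) → 2 Cr³⁺(aq) + 7 H₂O(l)
Q = [Cr³⁺]^2 / ([Cr₂O₇²⁻]·[H⁺]^8·P(H₂)^3); log Q = 36.421.
E = E° − (0.0592/n) log Q = +1.33 − (0.0592/6)(36.421) = +0.971 V.

+0.971 V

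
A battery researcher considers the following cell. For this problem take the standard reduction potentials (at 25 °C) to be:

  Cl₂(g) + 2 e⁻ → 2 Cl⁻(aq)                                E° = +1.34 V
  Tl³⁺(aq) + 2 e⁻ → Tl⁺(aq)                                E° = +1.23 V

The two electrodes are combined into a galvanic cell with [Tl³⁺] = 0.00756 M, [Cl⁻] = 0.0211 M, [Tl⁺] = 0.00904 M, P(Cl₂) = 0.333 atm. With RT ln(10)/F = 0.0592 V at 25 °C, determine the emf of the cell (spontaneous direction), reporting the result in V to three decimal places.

+0.197 V

Cl₂/Cl⁻ is the cathode (higher E°), Tl³⁺/Tl⁺ the anode: E°cell = +1.34 − (+1.23) = +0.11 V, n = 2.
Overall: Cl₂(g) + Tl⁺(aq) → 2 Cl⁻(aq) + Tl³⁺(aq)
Q = [Cl⁻]^2·[Tl³⁺] / (P(Cl₂)·[Tl⁺]); log Q = -2.952.
E = E° − (0.0592/n) log Q = +0.11 − (0.0592/2)(-2.952) = +0.197 V.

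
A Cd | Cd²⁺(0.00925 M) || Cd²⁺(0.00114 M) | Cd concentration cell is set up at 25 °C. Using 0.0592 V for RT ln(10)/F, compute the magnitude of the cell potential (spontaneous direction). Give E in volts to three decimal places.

For a concentration cell E°cell = 0. The 0.00925 M side is the cathode (reduction is favoured where [Cd²⁺] is higher).
With n = 2, E = −(0.0592/2) log([Cd²⁺]ₐₙ/[Cd²⁺]꜀ₐₜ) = −(0.0592/2) log(0.00114/0.00925) = −(0.0592/2)(-0.909) = +0.027 V.

+0.027 V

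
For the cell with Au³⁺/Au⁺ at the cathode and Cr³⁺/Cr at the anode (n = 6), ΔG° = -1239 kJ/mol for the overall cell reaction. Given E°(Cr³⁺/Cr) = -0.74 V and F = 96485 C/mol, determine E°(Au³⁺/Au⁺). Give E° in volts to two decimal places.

+1.40 V

E°cell = −ΔG°/(nF) = −(-1239×10³)/((6)(96485)) = +2.140 V.
Since Au³⁺/Au⁺ is the cathode and Cr³⁺/Cr the anode, E°cell = E°(Au³⁺/Au⁺) − E°(Cr³⁺/Cr).
So E°(Au³⁺/Au⁺) = E°cell + E°(Cr³⁺/Cr) = +2.140 + (-0.74) = +1.40 V.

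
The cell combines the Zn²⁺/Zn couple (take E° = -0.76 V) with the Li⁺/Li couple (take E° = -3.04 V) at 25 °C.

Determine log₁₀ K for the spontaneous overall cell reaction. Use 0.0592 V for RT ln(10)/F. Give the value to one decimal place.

77.0

Cathode: Zn²⁺/Zn; anode: Li⁺/Li. E°cell = +2.28 V, n = 2.
log K = nE°cell / 0.0592 = (2)(+2.28) / 0.0592 = 77.0.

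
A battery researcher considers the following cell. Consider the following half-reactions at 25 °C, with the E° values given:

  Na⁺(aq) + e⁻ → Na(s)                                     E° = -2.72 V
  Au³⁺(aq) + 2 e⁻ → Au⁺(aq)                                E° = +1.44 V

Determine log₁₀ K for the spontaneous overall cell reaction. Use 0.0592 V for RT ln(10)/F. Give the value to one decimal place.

Cathode: Au³⁺/Au⁺; anode: Na⁺/Na. E°cell = +4.16 V, n = 2.
log K = nE°cell / 0.0592 = (2)(+4.16) / 0.0592 = 140.5.

140.5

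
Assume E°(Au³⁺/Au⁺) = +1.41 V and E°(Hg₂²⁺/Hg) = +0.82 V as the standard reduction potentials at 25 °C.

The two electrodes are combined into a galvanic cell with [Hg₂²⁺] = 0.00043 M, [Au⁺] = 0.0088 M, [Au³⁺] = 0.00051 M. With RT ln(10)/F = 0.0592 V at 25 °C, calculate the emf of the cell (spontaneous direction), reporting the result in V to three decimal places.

+0.653 V

Au³⁺/Au⁺ is the cathode (higher E°), Hg₂²⁺/Hg the anode: E°cell = +1.41 − (+0.82) = +0.59 V, n = 2.
Overall: Au³⁺(aq) + 2 Hg(l) → Au⁺(aq) + Hg₂²⁺(aq)
Q = [Au⁺]·[Hg₂²⁺] / ([Au³⁺]); log Q = -2.130.
E = E° − (0.0592/n) log Q = +0.59 − (0.0592/2)(-2.130) = +0.653 V.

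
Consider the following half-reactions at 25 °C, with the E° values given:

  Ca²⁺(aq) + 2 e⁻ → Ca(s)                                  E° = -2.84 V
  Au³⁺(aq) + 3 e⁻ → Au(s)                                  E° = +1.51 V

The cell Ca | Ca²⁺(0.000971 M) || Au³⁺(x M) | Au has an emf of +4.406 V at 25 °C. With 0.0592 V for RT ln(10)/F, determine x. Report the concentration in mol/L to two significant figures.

Au³⁺/Au is the cathode, Ca²⁺/Ca the anode: E°cell = +4.35 V, n = 6.
Overall reaction: 2 Au³⁺(aq) + 3 Ca(s) → 2 Au(s) + 3 Ca²⁺(aq); Q = [Ca²⁺]^3/[Au³⁺]^2.
From E = E° − (0.0592/n) log Q: log Q = (E° − E)·n/0.0592 = (+4.35 − (+4.406))·6/0.0592 = -5.6757.
So 2·log[Au³⁺] = 3·log(0.000971) − log Q = -9.0383 − (-5.6757) = -3.3626; log[Au³⁺] = -3.3626 / 2 = -1.6813; [Au³⁺] = 10^(-1.6813) ≈ 0.021 M.

0.021 M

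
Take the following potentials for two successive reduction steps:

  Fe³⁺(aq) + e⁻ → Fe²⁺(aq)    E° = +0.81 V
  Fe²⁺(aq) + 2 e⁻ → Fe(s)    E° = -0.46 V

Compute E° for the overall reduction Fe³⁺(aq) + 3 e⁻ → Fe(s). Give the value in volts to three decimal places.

-0.037 V

Since ΔG° = −nFE° is additive over sequential reductions, n₃E°₃ = n₁E°₁ + n₂E°₂.
E°₃ = (1×+0.81 + 2×-0.46) / 3 = (-0.110) / 3 = -0.037 V.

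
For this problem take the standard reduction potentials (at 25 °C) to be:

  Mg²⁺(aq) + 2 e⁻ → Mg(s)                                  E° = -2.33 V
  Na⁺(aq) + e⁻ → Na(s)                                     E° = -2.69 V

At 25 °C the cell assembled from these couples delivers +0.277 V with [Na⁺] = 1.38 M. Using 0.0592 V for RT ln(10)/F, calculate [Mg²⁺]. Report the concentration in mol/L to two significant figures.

Mg²⁺/Mg is the cathode, Na⁺/Na the anode: E°cell = +0.36 V, n = 2.
Overall reaction: Mg²⁺(aq) + 2 Na(s) → Mg(s) + 2 Na⁺(aq); Q = [Na⁺]^2/[Mg²⁺]^1.
From E = E° − (0.0592/n) log Q: log Q = (E° − E)·n/0.0592 = (+0.36 − (+0.277))·2/0.0592 = 2.8041.
So 1·log[Mg²⁺] = 2·log(1.38) − log Q = 0.2798 − (2.8041) = -2.5243; [Mg²⁺] = 10^(-2.5243) ≈ 0.0030 M.

0.0030 M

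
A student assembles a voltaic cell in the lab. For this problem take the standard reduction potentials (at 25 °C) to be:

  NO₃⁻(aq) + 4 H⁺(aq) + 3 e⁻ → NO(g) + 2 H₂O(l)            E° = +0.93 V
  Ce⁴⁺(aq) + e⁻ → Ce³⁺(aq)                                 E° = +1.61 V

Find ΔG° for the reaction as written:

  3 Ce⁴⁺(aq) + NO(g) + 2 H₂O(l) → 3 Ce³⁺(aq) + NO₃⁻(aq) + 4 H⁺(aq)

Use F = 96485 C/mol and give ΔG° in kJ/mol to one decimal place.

-196.8 kJ/mol

As written, Ce⁴⁺/Ce³⁺ is reduced (cathode) and NO₃⁻/NO is oxidised (anode), so E°cell = (+1.61) − (+0.93) = +0.68 V.
Balancing electrons gives n = 3.
ΔG° = −nFE° = −(3)(96485)(+0.68) = -196,829 J = -196.8 kJ/mol.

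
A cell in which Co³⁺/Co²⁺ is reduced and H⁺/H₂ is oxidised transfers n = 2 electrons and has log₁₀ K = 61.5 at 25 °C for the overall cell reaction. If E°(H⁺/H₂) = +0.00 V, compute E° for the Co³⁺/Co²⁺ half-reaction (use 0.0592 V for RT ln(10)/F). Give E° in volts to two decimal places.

+1.82 V

E°cell = (0.0592/n)·log K = (0.0592/2)(61.5) = +1.820 V.
Since Co³⁺/Co²⁺ is the cathode and H⁺/H₂ the anode, E°cell = E°(Co³⁺/Co²⁺) − E°(H⁺/H₂).
So E°(Co³⁺/Co²⁺) = E°cell + E°(H⁺/H₂) = +1.820 + (+0.00) = +1.82 V.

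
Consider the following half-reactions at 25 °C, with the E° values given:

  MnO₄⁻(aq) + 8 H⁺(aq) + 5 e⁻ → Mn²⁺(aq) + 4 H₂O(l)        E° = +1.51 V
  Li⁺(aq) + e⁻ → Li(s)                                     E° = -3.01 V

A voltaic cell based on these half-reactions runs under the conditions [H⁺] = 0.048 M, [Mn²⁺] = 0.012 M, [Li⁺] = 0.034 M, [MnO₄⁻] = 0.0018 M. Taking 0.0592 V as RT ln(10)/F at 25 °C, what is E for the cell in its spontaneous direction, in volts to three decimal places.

+4.472 V

MnO₄⁻/Mn²⁺ is the cathode (higher E°), Li⁺/Li the anode: E°cell = +1.51 − (-3.01) = +4.52 V, n = 5.
Overall: MnO₄⁻(aq) + 8 H⁺(aq) + 5 Li(s) → Mn²⁺(aq) + 4 H₂O(l) + 5 Li⁺(aq)
Q = [Mn²⁺]·[Li⁺]^5 / ([MnO₄⁻]·[H⁺]^8); log Q = 4.031.
E = E° − (0.0592/n) log Q = +4.52 − (0.0592/5)(4.031) = +4.472 V.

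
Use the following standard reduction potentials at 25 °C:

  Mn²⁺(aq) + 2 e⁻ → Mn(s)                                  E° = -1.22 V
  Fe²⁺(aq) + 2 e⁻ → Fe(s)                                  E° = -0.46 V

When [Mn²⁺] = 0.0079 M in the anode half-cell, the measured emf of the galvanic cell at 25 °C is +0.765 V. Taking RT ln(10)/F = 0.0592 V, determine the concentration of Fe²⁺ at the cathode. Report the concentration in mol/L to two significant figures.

Fe²⁺/Fe is the cathode, Mn²⁺/Mn the anode: E°cell = +0.76 V, n = 2.
Overall reaction: Fe²⁺(aq) + Mn(s) → Fe(s) + Mn²⁺(aq); Q = [Mn²⁺]^1/[Fe²⁺]^1.
From E = E° − (0.0592/n) log Q: log Q = (E° − E)·n/0.0592 = (+0.76 − (+0.765))·2/0.0592 = -0.1689.
So 1·log[Fe²⁺] = 1·log(0.0079) − log Q = -2.1024 − (-0.1689) = -1.9335; [Fe²⁺] = 10^(-1.9335) ≈ 0.012 M.

0.012 M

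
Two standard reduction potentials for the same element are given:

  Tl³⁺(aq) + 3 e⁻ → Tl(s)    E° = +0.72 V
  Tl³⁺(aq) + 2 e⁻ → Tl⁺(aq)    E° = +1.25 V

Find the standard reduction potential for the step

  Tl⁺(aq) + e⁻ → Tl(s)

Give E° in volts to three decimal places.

-0.340 V

Sequential free energies add, so n₃E°₃ = n₁E°₁ + n₂E°₂.
With n₃ = 3, and the known step contributing 2×(+1.25) V, the unknown satisfies 1·E° = 3×(+0.72) − 2×(+1.25) = -0.340.
E° = -0.340 / 1 = -0.340 V.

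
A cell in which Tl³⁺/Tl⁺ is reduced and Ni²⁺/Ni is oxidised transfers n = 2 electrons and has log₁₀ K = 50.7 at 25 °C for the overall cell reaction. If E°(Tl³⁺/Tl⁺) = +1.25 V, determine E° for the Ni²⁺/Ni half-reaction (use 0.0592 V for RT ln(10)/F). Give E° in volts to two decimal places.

E°cell = (0.0592/n)·log K = (0.0592/2)(50.7) = +1.501 V.
Since Tl³⁺/Tl⁺ is the cathode and Ni²⁺/Ni the anode, E°cell = E°(Tl³⁺/Tl⁺) − E°(Ni²⁺/Ni).
So E°(Ni²⁺/Ni) = E°(Tl³⁺/Tl⁺) − E°cell = (+1.25) − (+1.501) = -0.25 V.

-0.25 V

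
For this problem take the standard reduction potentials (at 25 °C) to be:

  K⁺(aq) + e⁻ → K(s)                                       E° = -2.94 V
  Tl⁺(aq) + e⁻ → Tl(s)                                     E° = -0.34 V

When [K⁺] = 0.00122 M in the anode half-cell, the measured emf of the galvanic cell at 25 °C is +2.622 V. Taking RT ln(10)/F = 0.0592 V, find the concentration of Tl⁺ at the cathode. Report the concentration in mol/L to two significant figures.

0.0029 M

Tl⁺/Tl is the cathode, K⁺/K the anode: E°cell = +2.60 V, n = 1.
Overall reaction: Tl⁺(aq) + K(s) → Tl(s) + K⁺(aq); Q = [K⁺]^1/[Tl⁺]^1.
From E = E° − (0.0592/n) log Q: log Q = (E° − E)·n/0.0592 = (+2.60 − (+2.622))·1/0.0592 = -0.3716.
So 1·log[Tl⁺] = 1·log(0.00122) − log Q = -2.9136 − (-0.3716) = -2.5420; [Tl⁺] = 10^(-2.5420) ≈ 0.0029 M.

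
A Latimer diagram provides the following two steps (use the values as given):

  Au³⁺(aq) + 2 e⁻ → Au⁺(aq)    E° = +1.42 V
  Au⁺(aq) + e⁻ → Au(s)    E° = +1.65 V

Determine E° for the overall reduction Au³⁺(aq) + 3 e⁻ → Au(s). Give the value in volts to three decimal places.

+1.497 V

Standard free energies of sequential steps add: ΔG°₃ = ΔG°₁ + ΔG°₂, so n₃E°₃ = n₁E°₁ + n₂E°₂.
E°₃ = (2×+1.42 + 1×+1.65) / 3 = (+4.490) / 3 = +1.497 V.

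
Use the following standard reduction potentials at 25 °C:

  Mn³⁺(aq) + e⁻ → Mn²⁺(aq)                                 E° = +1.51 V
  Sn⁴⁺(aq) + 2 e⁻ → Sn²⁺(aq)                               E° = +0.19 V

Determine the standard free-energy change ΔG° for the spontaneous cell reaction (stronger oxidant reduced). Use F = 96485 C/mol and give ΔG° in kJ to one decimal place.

-254.7 kJ

Mn³⁺/Mn²⁺ (E° = +1.51 V) is the cathode; Sn⁴⁺/Sn²⁺ (E° = +0.19 V) is the anode, so E°cell = +1.32 V.
Balancing electrons gives n = 2 (lcm of 1 and 2).
ΔG° = −nFE° = −(2)(96485)(+1.32) = -254,720 J = -254.7 kJ.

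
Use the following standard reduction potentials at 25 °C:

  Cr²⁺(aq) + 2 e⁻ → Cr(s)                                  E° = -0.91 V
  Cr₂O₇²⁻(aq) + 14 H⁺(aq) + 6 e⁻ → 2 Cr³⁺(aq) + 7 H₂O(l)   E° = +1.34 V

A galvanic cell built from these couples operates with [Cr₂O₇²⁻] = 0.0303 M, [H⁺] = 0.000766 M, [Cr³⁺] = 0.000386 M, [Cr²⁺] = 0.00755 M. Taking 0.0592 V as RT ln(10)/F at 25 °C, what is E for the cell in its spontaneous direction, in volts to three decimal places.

+1.935 V

Cr₂O₇²⁻/Cr³⁺ is the cathode (higher E°), Cr²⁺/Cr the anode: E°cell = +1.34 − (-0.91) = +2.25 V, n = 6.
Overall: Cr₂O₇²⁻(aq) + 14 H⁺(aq) + 3 Cr(s) → 2 Cr³⁺(aq) + 7 H₂O(l) + 3 Cr²⁺(aq)
Q = [Cr³⁺]^2·[Cr²⁺]^3 / ([Cr₂O₇²⁻]·[H⁺]^14); log Q = 31.946.
E = E° − (0.0592/n) log Q = +2.25 − (0.0592/6)(31.946) = +1.935 V.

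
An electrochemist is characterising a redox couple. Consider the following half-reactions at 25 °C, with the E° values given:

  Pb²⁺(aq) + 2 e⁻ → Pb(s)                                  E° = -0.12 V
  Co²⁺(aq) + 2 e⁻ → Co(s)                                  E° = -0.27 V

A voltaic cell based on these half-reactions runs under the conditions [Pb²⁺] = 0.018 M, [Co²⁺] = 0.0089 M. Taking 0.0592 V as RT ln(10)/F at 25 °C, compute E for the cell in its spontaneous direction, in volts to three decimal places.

Pb²⁺/Pb is the cathode (higher E°), Co²⁺/Co the anode: E°cell = -0.12 − (-0.27) = +0.15 V, n = 2.
Overall: Pb²⁺(aq) + Co(s) → Pb(s) + Co²⁺(aq)
Q = [Co²⁺] / ([Pb²⁺]); log Q = -0.306.
E = E° − (0.0592/n) log Q = +0.15 − (0.0592/2)(-0.306) = +0.159 V.

+0.159 V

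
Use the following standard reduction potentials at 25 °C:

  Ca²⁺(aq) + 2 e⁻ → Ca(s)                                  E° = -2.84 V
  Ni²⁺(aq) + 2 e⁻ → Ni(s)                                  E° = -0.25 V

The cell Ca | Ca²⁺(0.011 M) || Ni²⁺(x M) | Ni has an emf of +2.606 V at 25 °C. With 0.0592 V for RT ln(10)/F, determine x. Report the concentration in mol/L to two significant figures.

Ni²⁺/Ni is the cathode, Ca²⁺/Ca the anode: E°cell = +2.59 V, n = 2.
Overall reaction: Ni²⁺(aq) + Ca(s) → Ni(s) + Ca²⁺(aq); Q = [Ca²⁺]^1/[Ni²⁺]^1.
From E = E° − (0.0592/n) log Q: log Q = (E° − E)·n/0.0592 = (+2.59 − (+2.606))·2/0.0592 = -0.5405.
So 1·log[Ni²⁺] = 1·log(0.011) − log Q = -1.9586 − (-0.5405) = -1.4181; [Ni²⁺] = 10^(-1.4181) ≈ 0.038 M.

0.038 M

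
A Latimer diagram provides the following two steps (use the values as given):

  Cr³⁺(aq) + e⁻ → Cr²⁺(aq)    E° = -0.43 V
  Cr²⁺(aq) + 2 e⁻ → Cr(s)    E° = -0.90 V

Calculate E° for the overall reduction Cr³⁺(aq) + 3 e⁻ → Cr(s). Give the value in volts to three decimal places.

-0.743 V

Standard free energies of sequential steps add: ΔG°₃ = ΔG°₁ + ΔG°₂, so n₃E°₃ = n₁E°₁ + n₂E°₂.
E°₃ = (1×-0.43 + 2×-0.90) / 3 = (-2.230) / 3 = -0.743 V.
Simply averaging or adding the two E° values would be wrong; the electron-weighted sum is required.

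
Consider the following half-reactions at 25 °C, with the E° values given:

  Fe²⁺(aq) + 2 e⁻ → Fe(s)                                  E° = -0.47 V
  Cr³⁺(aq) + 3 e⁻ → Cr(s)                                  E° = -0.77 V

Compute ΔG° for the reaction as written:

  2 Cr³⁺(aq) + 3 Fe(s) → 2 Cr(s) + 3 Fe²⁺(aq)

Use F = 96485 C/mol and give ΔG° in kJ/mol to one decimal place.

As written, Cr³⁺/Cr is reduced (cathode) and Fe²⁺/Fe is oxidised (anode), so E°cell = (-0.77) − (-0.47) = -0.30 V.
Balancing electrons gives n = 6.
ΔG° = −nFE° = −(6)(96485)(-0.30) = 173,673 J = +173.7 kJ/mol.

+173.7 kJ/mol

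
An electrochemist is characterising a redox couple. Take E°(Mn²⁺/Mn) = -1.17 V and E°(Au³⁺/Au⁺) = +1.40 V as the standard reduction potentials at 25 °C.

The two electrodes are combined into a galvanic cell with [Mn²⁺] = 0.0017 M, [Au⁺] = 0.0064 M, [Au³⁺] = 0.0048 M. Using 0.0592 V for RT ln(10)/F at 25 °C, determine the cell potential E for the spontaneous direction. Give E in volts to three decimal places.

+2.648 V

Au³⁺/Au⁺ is the cathode (higher E°), Mn²⁺/Mn the anode: E°cell = +1.40 − (-1.17) = +2.57 V, n = 2.
Overall: Au³⁺(aq) + Mn(s) → Au⁺(aq) + Mn²⁺(aq)
Q = [Au⁺]·[Mn²⁺] / ([Au³⁺]); log Q = -2.645.
E = E° − (0.0592/n) log Q = +2.57 − (0.0592/2)(-2.645) = +2.648 V.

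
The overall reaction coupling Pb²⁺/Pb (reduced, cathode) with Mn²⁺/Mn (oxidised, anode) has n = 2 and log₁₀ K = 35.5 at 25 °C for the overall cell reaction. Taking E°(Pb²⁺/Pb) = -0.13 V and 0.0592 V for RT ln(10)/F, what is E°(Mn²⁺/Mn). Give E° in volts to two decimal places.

-1.18 V

E°cell = (0.0592/n)·log K = (0.0592/2)(35.5) = +1.051 V.
Since Pb²⁺/Pb is the cathode and Mn²⁺/Mn the anode, E°cell = E°(Pb²⁺/Pb) − E°(Mn²⁺/Mn).
So E°(Mn²⁺/Mn) = E°(Pb²⁺/Pb) − E°cell = (-0.13) − (+1.051) = -1.18 V.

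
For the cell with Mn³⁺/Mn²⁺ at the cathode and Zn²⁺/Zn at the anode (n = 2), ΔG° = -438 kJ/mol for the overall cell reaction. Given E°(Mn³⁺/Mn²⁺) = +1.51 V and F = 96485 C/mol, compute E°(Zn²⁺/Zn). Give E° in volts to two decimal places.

-0.76 V

E°cell = −ΔG°/(nF) = −(-438×10³)/((2)(96485)) = +2.270 V.
Since Mn³⁺/Mn²⁺ is the cathode and Zn²⁺/Zn the anode, E°cell = E°(Mn³⁺/Mn²⁺) − E°(Zn²⁺/Zn).
So E°(Zn²⁺/Zn) = E°(Mn³⁺/Mn²⁺) − E°cell = (+1.51) − (+2.270) = -0.76 V.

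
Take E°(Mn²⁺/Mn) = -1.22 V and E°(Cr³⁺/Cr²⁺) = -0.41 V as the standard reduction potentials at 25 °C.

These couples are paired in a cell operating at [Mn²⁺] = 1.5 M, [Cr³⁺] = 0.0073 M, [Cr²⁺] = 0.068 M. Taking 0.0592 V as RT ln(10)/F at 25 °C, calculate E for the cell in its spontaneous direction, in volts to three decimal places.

Cr³⁺/Cr²⁺ is the cathode (higher E°), Mn²⁺/Mn the anode: E°cell = -0.41 − (-1.22) = +0.81 V, n = 2.
Overall: 2 Cr³⁺(aq) + Mn(s) → 2 Cr²⁺(aq) + Mn²⁺(aq)
Q = [Cr²⁺]^2·[Mn²⁺] / ([Cr³⁺]^2); log Q = 2.114.
E = E° − (0.0592/n) log Q = +0.81 − (0.0592/2)(2.114) = +0.747 V.

+0.747 V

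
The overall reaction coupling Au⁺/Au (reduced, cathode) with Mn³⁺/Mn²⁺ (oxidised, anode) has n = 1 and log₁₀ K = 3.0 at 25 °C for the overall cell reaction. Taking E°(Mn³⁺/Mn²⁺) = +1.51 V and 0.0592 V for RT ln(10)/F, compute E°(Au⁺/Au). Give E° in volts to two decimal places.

+1.69 V

E°cell = (0.0592/n)·log K = (0.0592/1)(3.0) = +0.178 V.
Since Au⁺/Au is the cathode and Mn³⁺/Mn²⁺ the anode, E°cell = E°(Au⁺/Au) − E°(Mn³⁺/Mn²⁺).
So E°(Au⁺/Au) = E°cell + E°(Mn³⁺/Mn²⁺) = +0.178 + (+1.51) = +1.69 V.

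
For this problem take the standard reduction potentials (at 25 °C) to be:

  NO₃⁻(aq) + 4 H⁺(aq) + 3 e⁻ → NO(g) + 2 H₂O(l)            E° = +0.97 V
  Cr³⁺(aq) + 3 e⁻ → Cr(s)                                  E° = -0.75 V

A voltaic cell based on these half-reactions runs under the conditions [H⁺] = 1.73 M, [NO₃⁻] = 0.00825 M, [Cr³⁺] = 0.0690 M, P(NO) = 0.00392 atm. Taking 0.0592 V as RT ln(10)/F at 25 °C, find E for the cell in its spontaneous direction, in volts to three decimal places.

NO₃⁻/NO is the cathode (higher E°), Cr³⁺/Cr the anode: E°cell = +0.97 − (-0.75) = +1.72 V, n = 3.
Overall: NO₃⁻(aq) + 4 H⁺(aq) + Cr(s) → NO(g) + 2 H₂O(l) + Cr³⁺(aq)
Q = P(NO)·[Cr³⁺] / ([NO₃⁻]·[H⁺]^4); log Q = -2.437.
E = E° − (0.0592/n) log Q = +1.72 − (0.0592/3)(-2.437) = +1.768 V.

+1.768 V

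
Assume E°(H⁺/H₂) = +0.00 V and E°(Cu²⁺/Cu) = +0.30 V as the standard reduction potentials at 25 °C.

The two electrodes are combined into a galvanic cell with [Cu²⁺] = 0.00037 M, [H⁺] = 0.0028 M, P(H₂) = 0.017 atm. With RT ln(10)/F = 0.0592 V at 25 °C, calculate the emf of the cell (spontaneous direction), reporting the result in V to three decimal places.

+0.297 V

Cu²⁺/Cu is the cathode (higher E°), H⁺/H₂ the anode: E°cell = +0.30 − (+0.00) = +0.30 V, n = 2.
Overall: Cu²⁺(aq) + H₂(g) → Cu(s) + 2 H⁺(aq)
Q = [H⁺]^2 / ([Cu²⁺]·P(H₂)); log Q = 0.096.
E = E° − (0.0592/n) log Q = +0.30 − (0.0592/2)(0.096) = +0.297 V.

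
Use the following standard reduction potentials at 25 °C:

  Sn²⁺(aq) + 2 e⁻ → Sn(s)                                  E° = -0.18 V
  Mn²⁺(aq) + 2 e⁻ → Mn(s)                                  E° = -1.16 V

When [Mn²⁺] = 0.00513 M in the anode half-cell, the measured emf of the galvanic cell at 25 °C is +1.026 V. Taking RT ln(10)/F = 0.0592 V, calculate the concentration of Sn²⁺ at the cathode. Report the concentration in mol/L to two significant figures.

0.18 M

Sn²⁺/Sn is the cathode, Mn²⁺/Mn the anode: E°cell = +0.98 V, n = 2.
Overall reaction: Sn²⁺(aq) + Mn(s) → Sn(s) + Mn²⁺(aq); Q = [Mn²⁺]^1/[Sn²⁺]^1.
From E = E° − (0.0592/n) log Q: log Q = (E° − E)·n/0.0592 = (+0.98 − (+1.026))·2/0.0592 = -1.5541.
So 1·log[Sn²⁺] = 1·log(0.00513) − log Q = -2.2899 − (-1.5541) = -0.7358; [Sn²⁺] = 10^(-0.7358) ≈ 0.18 M.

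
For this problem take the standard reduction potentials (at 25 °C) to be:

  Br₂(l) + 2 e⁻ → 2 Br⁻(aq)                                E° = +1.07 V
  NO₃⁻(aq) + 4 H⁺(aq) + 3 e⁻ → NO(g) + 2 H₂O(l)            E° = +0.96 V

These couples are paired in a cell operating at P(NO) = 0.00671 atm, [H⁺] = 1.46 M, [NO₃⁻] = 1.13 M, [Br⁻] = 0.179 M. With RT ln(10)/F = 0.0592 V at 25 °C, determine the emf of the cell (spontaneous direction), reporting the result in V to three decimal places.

+0.097 V

Br₂/Br⁻ is the cathode (higher E°), NO₃⁻/NO the anode: E°cell = +1.07 − (+0.96) = +0.11 V, n = 6.
Overall: 3 Br₂(l) + 2 NO(g) + 4 H₂O(l) → 6 Br⁻(aq) + 2 NO₃⁻(aq) + 8 H⁺(aq)
Q = [Br⁻]^6·[NO₃⁻]^2·[H⁺]^8 / (P(NO)^2); log Q = 1.285.
E = E° − (0.0592/n) log Q = +0.11 − (0.0592/6)(1.285) = +0.097 V.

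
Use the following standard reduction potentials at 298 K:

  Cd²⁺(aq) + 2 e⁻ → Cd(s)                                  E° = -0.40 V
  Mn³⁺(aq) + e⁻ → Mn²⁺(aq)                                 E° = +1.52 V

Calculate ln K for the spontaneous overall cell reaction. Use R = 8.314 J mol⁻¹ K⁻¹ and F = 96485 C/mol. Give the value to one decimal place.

Cathode: Mn³⁺/Mn²⁺; anode: Cd²⁺/Cd. E°cell = (+1.52) − (-0.40) = +1.92 V, with n = 2.
ΔG° = −nFE° = −RT ln K, so ln K = nFE°/(RT) = (2)(96485)(+1.92) / ((8.314)(298)) = 149.543.

149.5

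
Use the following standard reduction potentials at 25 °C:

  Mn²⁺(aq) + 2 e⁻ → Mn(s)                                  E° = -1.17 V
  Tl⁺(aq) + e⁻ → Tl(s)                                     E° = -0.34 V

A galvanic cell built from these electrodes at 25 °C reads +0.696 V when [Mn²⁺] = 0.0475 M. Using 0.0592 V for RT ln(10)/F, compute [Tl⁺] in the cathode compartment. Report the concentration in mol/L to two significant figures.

Tl⁺/Tl is the cathode, Mn²⁺/Mn the anode: E°cell = +0.83 V, n = 2.
Overall reaction: 2 Tl⁺(aq) + Mn(s) → 2 Tl(s) + Mn²⁺(aq); Q = [Mn²⁺]^1/[Tl⁺]^2.
From E = E° − (0.0592/n) log Q: log Q = (E° − E)·n/0.0592 = (+0.83 − (+0.696))·2/0.0592 = 4.5270.
So 2·log[Tl⁺] = 1·log(0.0475) − log Q = -1.3233 − (4.5270) = -5.8503; log[Tl⁺] = -5.8503 / 2 = -2.9251; [Tl⁺] = 10^(-2.9251) ≈ 0.0012 M.

0.0012 M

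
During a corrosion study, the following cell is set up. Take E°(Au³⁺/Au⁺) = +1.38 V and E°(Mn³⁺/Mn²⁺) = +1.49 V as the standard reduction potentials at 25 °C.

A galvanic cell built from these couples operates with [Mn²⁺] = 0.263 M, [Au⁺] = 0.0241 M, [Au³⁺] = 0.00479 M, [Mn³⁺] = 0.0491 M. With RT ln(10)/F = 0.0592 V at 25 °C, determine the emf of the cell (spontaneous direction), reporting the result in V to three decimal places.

+0.088 V

Mn³⁺/Mn²⁺ is the cathode (higher E°), Au³⁺/Au⁺ the anode: E°cell = +1.49 − (+1.38) = +0.11 V, n = 2.
Overall: 2 Mn³⁺(aq) + Au⁺(aq) → 2 Mn²⁺(aq) + Au³⁺(aq)
Q = [Mn²⁺]^2·[Au³⁺] / ([Mn³⁺]^2·[Au⁺]); log Q = 0.756.
E = E° − (0.0592/n) log Q = +0.11 − (0.0592/2)(0.756) = +0.088 V.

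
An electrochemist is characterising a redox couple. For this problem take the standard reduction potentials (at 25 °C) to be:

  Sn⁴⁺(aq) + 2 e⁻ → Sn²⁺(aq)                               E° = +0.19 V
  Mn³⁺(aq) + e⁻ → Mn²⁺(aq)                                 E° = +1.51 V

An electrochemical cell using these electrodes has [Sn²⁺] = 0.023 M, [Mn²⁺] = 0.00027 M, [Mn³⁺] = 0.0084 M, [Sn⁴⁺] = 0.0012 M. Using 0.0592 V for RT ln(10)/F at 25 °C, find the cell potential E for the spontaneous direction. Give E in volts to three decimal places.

+1.446 V

Mn³⁺/Mn²⁺ is the cathode (higher E°), Sn⁴⁺/Sn²⁺ the anode: E°cell = +1.51 − (+0.19) = +1.32 V, n = 2.
Overall: 2 Mn³⁺(aq) + Sn²⁺(aq) → 2 Mn²⁺(aq) + Sn⁴⁺(aq)
Q = [Mn²⁺]^2·[Sn⁴⁺] / ([Mn³⁺]^2·[Sn²⁺]); log Q = -4.268.
E = E° − (0.0592/n) log Q = +1.32 − (0.0592/2)(-4.268) = +1.446 V.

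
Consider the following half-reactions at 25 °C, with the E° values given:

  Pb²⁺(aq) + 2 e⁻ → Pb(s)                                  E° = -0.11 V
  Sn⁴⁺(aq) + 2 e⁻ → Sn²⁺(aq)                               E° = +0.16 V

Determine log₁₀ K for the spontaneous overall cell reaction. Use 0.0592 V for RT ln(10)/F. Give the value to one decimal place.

Cathode: Sn⁴⁺/Sn²⁺; anode: Pb²⁺/Pb. E°cell = +0.27 V, n = 2.
log K = nE°cell / 0.0592 = (2)(+0.27) / 0.0592 = 9.1.

9.1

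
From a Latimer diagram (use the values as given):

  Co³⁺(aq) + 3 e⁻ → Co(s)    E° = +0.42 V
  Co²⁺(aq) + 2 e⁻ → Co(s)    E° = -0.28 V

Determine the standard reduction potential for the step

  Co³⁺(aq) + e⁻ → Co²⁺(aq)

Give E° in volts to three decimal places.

+1.820 V

Sequential free energies add, so n₃E°₃ = n₁E°₁ + n₂E°₂.
With n₃ = 3, and the known step contributing 2×(-0.28) V, the unknown satisfies 1·E° = 3×(+0.42) − 2×(-0.28) = +1.820.
E° = +1.820 / 1 = +1.820 V.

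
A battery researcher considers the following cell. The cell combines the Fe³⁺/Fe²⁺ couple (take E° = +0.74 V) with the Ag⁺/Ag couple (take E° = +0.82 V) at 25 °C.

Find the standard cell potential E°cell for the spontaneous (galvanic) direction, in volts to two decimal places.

The Ag⁺/Ag couple has the higher reduction potential, so it is the cathode; Fe³⁺/Fe²⁺ is oxidised at the anode.
E°cell = E°(cathode) − E°(anode) = (+0.82) − (+0.74) = +0.08 V.

+0.08 V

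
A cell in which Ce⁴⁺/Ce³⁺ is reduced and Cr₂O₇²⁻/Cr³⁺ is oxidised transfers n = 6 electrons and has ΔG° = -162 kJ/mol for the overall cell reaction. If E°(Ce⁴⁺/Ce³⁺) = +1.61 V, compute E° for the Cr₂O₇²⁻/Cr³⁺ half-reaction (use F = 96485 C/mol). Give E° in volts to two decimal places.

E°cell = −ΔG°/(nF) = −(-162×10³)/((6)(96485)) = +0.280 V.
Since Ce⁴⁺/Ce³⁺ is the cathode and Cr₂O₇²⁻/Cr³⁺ the anode, E°cell = E°(Ce⁴⁺/Ce³⁺) − E°(Cr₂O₇²⁻/Cr³⁺).
So E°(Cr₂O₇²⁻/Cr³⁺) = E°(Ce⁴⁺/Ce³⁺) − E°cell = (+1.61) − (+0.280) = +1.33 V.

+1.33 V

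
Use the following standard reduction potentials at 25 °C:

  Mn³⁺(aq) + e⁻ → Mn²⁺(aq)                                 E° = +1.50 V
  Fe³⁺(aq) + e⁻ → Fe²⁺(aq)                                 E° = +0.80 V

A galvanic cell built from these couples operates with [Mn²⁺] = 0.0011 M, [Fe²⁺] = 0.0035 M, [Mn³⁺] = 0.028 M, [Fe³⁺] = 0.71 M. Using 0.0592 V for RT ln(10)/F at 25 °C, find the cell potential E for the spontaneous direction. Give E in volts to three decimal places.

Mn³⁺/Mn²⁺ is the cathode (higher E°), Fe³⁺/Fe²⁺ the anode: E°cell = +1.50 − (+0.80) = +0.70 V, n = 1.
Overall: Mn³⁺(aq) + Fe²⁺(aq) → Mn²⁺(aq) + Fe³⁺(aq)
Q = [Mn²⁺]·[Fe³⁺] / ([Mn³⁺]·[Fe²⁺]); log Q = 0.901.
E = E° − (0.0592/n) log Q = +0.70 − (0.0592/1)(0.901) = +0.647 V.

+0.647 V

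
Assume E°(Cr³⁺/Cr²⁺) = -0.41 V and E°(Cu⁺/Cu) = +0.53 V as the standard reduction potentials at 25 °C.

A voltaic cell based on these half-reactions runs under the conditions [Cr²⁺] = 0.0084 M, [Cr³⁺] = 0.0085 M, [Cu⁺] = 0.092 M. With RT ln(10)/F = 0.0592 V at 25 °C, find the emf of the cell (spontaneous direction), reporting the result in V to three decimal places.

Cu⁺/Cu is the cathode (higher E°), Cr³⁺/Cr²⁺ the anode: E°cell = +0.53 − (-0.41) = +0.94 V, n = 1.
Overall: Cu⁺(aq) + Cr²⁺(aq) → Cu(s) + Cr³⁺(aq)
Q = [Cr³⁺] / ([Cu⁺]·[Cr²⁺]); log Q = 1.041.
E = E° − (0.0592/n) log Q = +0.94 − (0.0592/1)(1.041) = +0.878 V.

+0.878 V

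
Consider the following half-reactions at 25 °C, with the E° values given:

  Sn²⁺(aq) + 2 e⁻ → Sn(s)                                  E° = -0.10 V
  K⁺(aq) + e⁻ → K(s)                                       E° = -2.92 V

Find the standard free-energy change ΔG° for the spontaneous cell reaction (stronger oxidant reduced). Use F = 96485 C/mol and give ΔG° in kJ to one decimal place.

Sn²⁺/Sn (E° = -0.10 V) is the cathode; K⁺/K (E° = -2.92 V) is the anode, so E°cell = +2.82 V.
Balancing electrons gives n = 2 (lcm of 2 and 1).
ΔG° = −nFE° = −(2)(96485)(+2.82) = -544,175 J = -544.2 kJ.

-544.2 kJ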